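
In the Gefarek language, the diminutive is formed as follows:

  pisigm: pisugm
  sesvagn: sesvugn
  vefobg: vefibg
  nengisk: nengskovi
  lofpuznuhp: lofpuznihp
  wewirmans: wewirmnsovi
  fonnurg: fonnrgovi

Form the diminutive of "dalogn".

dalugn

vefobg and fonnurg both end in -g yet inflect differently (vefibg, fonnrgovi), so the final letter is not what conditions the rule; the second-to-last letter is.
"dalogn" has second-to-last letter 'g'. The stems whose second-to-last letter is 'g' (pisigm → pisugm, sesvagn → sesvugn) change the last vowel to 'u'.
The other patterns: stems whose second-to-last letter is 'b' or 'h' change the last vowel to 'i'; stems whose second-to-last letter is 'n', 'r' or 's' delete the last vowel and add -ovi.
So dalogn → dalugn.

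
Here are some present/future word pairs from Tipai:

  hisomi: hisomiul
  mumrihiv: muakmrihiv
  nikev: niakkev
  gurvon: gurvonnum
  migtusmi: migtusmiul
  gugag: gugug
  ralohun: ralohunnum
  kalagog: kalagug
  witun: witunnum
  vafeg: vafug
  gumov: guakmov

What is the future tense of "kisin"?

kisinnum

gurvon and gumov both have last vowel 'o' yet inflect differently (gurvonnum, guakmov), so the last vowel is not what conditions the rule; the final letter is.
"kisin" ends in -n. The stems ending in -n (gurvon → gurvonnum, witun → witunnum, ralohun → ralohunnum) double the final consonant and add -um.
The other patterns: stems ending in -v insert -ak- after the first vowel; stems ending in -g change the last vowel to 'u'; stems ending in -i add -ul.
So kisin → kisinnum.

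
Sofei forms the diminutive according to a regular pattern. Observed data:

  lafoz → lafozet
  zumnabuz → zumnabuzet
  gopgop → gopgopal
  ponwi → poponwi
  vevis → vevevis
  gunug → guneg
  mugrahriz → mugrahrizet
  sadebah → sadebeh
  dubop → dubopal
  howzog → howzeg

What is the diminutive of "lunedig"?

dubop and lafoz both have last vowel 'o' yet inflect differently (dubopal, lafozet), so the last vowel is not what conditions the rule; the final letter is.
"lunedig" ends in -g. The stems ending in -g (howzog → howzeg, gunug → guneg) change the last vowel to 'e'.
The other patterns: stems ending in -p add -al; stems ending in -z add -et; stems ending in -i or -s repeat the first consonant+vowel as a prefix.
So lunedig → lunedeg.

lunedeg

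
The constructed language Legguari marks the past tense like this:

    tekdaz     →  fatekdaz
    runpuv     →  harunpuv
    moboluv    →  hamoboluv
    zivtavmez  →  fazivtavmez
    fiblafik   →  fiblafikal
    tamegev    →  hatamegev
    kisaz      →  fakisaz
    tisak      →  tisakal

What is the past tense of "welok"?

"welok" ends in -k. The stems ending in -k (tisak → tisakal, fiblafik → fiblafikal) add -al.
The other patterns: stems ending in -z add the prefix fa-; stems ending in -v add the prefix ha-.
So welok → welokal.

welokal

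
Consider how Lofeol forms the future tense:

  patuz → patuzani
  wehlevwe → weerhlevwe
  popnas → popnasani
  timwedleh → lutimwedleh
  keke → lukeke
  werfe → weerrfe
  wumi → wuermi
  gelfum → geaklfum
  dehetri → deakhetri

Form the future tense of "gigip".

keke and werfe both end in -e yet inflect differently (lukeke, weerrfe), so the final letter is not what conditions the rule; the first letter is.
"gigip" begins with g-. The one such stem in the data (gelfum → geaklfum) inserts -ak- after the first vowel (as does dehetri), so the same rule applies.
So gigip → giakgip.

giakgip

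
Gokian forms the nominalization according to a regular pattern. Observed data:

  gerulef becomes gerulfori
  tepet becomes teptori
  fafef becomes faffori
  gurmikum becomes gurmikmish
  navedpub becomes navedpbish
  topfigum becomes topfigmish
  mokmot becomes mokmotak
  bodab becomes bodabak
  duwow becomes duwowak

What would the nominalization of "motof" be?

tepet and mokmot both end in -t yet inflect differently (teptori, mokmotak), so the final letter is not what conditions the rule; the last vowel is.
"motof" has last vowel 'o'. The stems whose last vowel is 'o' (mokmot → mokmotak, duwow → duwowak) add -ak.
The other patterns: stems whose last vowel is 'e' delete the last vowel and add -ori; stems whose last vowel is 'u' delete the last vowel and add -ish.
So motof → motofak.

motofak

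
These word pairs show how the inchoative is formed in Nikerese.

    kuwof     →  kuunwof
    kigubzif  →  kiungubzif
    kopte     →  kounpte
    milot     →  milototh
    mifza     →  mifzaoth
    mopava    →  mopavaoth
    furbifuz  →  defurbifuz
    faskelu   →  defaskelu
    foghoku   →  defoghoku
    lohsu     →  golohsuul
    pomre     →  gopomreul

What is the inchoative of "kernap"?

"kernap" begins with k-. The stems beginning with k- (kuwof → kuunwof, kigubzif → kiungubzif, kopte → kounpte) insert -un- after the first vowel.
The other patterns: stems beginning with m- add -oth; stems beginning with f- add the prefix de-; stems beginning with l- or p- add go- … -ul around the stem.
So kernap → keunrnap.

keunrnap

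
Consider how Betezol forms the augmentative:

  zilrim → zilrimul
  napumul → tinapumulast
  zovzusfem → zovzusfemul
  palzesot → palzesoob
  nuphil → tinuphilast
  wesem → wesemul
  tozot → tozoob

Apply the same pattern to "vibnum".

zilrim and nuphil both have last vowel 'i' yet inflect differently (zilrimul, tinuphilast), so the last vowel is not what conditions the rule; the final letter is.
"vibnum" ends in -m. The stems ending in -m (zilrim → zilrimul, zovzusfem → zovzusfemul, wesem → wesemul) add -ul.
The other patterns: stems ending in -t drop the final letter and add -ob; stems ending in -l add ti- … -ast around the stem.
So vibnum → vibnumul.

vibnumul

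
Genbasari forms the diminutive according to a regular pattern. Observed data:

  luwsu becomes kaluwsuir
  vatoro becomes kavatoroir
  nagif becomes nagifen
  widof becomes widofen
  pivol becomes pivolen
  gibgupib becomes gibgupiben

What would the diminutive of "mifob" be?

vatoro and widof both have last vowel 'o' yet inflect differently (kavatoroir, widofen), so the last vowel is not what conditions the rule; whether the stem ends in a vowel or a consonant is.
"mifob" ends in a consonant. The stems ending in a consonant (nagif → nagifen, widof → widofen, pivol → pivolen) add -en.
The other pattern: stems ending in a vowel add ka- … -ir around the stem.
So mifob → mifoben.

mifoben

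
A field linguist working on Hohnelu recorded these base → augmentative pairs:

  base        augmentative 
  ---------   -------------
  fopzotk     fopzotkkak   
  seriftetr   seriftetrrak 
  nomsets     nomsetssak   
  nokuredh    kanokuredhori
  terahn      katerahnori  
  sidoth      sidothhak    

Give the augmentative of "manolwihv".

"manolwihv" has second-to-last letter 'h'. The one such stem in the data (terahn → katerahnori) adds ka- … -ori around the stem, so the same rule applies.
So manolwihv → kamanolwihvori.

kamanolwihvori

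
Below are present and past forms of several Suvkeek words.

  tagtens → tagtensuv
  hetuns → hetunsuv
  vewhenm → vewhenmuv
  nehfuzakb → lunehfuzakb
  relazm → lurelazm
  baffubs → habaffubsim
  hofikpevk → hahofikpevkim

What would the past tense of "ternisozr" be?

"ternisozr" has second-to-last letter 'z'. The one such stem in the data (relazm → lurelazm) adds the prefix lu-, so the same rule applies.
The other patterns: stems whose second-to-last letter is 'n' add -uv; stems whose second-to-last letter is 'b' or 'v' add ha- … -im around the stem.
So ternisozr → luternisozr.

luternisozr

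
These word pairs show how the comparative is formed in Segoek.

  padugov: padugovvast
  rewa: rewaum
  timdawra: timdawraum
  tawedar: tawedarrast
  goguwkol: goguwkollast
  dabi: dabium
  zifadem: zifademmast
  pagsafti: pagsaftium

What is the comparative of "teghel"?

teghellast

tawedar and rewa both have last vowel 'a' yet inflect differently (tawedarrast, rewaum), so the last vowel is not what conditions the rule; whether the stem ends in a vowel or a consonant is.
"teghel" ends in a consonant. The stems ending in a consonant (tawedar → tawedarrast, zifadem → zifademmast, padugov → padugovvast) double the final consonant and add -ast.
So teghel → teghellast.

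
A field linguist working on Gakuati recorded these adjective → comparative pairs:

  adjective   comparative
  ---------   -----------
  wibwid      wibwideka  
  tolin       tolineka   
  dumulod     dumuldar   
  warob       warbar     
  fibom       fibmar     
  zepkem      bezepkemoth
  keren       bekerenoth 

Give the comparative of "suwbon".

"suwbon" has last vowel 'o'. The stems whose last vowel is 'o' (warob → warbar, fibom → fibmar, dumulod → dumuldar) delete the last vowel and add -ar.
The other patterns: stems whose last vowel is 'i' add -eka; stems whose last vowel is 'e' add be- … -oth around the stem.
So suwbon → suwbnar.

suwbnar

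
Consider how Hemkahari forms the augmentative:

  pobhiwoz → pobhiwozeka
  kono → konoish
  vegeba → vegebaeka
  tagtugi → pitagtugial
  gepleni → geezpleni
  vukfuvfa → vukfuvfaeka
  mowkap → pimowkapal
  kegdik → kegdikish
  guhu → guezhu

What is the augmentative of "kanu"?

kanuish

gepleni and tagtugi both end in -i yet inflect differently (geezpleni, pitagtugial), so the final letter is not what conditions the rule; the first letter is.
"kanu" begins with k-. The stems beginning with k- (kegdik → kegdikish, kono → konoish) add -ish.
The other patterns: stems beginning with p- or v- add -eka; stems beginning with g- insert -ez- after the first vowel; stems beginning with m- or t- add pi- … -al around the stem.
So kanu → kanuish.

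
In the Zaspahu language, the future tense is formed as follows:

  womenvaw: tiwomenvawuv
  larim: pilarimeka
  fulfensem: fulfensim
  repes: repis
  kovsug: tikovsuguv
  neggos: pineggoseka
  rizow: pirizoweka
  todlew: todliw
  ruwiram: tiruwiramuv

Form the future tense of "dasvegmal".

"dasvegmal" has last vowel 'a'. The stems whose last vowel is 'a' (ruwiram → tiruwiramuv, womenvaw → tiwomenvawuv) add ti- … -uv around the stem.
The other patterns: stems whose last vowel is 'e' change the last vowel to 'i'; stems whose last vowel is 'i' or 'o' add pi- … -eka around the stem.
So dasvegmal → tidasvegmaluv.

tidasvegmaluv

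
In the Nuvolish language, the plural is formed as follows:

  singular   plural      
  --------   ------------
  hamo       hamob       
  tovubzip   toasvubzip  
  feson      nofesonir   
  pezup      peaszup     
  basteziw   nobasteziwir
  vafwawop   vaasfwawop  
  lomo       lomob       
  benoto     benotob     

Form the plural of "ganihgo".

ganihgob

"ganihgo" ends in -o. The stems ending in -o (lomo → lomob, benoto → benotob, hamo → hamob) drop the final letter and add -ob.
So ganihgo → ganihgob.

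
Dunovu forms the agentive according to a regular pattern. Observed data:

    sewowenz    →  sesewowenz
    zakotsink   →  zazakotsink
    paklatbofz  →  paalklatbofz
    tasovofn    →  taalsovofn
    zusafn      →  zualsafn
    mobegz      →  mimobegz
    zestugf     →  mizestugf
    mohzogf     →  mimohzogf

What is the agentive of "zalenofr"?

sewowenz and paklatbofz both end in -z yet inflect differently (sesewowenz, paalklatbofz), so the final letter is not what conditions the rule; the second-to-last letter is.
"zalenofr" has second-to-last letter 'f'. The stems whose second-to-last letter is 'f' (paklatbofz → paalklatbofz, tasovofn → taalsovofn, zusafn → zualsafn) insert -al- after the first vowel.
The other patterns: stems whose second-to-last letter is 'n' repeat the first consonant+vowel as a prefix; stems whose second-to-last letter is 'g' add the prefix mi-.
So zalenofr → zaallenofr.

zaallenofr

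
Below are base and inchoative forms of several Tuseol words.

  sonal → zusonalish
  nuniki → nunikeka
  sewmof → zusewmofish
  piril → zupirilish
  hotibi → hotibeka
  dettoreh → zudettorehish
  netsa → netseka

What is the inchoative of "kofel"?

"kofel" ends in a consonant. The stems ending in a consonant (sonal → zusonalish, piril → zupirilish, sewmof → zusewmofish) add zu- … -ish around the stem.
The other pattern: stems ending in a vowel drop the final letter and add -eka.
So kofel → zukofelish.

zukofelish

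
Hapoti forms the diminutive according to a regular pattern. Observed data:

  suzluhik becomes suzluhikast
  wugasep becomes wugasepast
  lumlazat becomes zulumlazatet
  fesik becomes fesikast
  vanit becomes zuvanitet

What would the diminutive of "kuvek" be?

kuvekast

"kuvek" ends in -k. The stems ending in -k (fesik → fesikast, suzluhik → suzluhikast) add -ast.
The other pattern: stems ending in -t add zu- … -et around the stem.
So kuvek → kuvekast.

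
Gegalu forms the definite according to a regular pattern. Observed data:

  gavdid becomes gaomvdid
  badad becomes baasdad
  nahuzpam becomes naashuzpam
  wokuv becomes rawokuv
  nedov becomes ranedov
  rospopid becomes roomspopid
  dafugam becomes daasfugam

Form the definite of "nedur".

ranedur

badad and rospopid both end in -d yet inflect differently (baasdad, roomspopid), so the final letter is not what conditions the rule; the last vowel is.
"nedur" has last vowel 'u'. The one such stem in the data (wokuv → rawokuv) adds the prefix ra-, so the same rule applies.
So nedur → ranedur.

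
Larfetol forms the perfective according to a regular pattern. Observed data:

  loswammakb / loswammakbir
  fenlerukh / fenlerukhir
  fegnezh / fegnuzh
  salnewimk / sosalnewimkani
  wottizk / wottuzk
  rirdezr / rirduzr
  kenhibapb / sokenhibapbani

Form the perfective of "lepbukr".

fenlerukh and fegnezh both end in -h yet inflect differently (fenlerukhir, fegnuzh), so the final letter is not what conditions the rule; the second-to-last letter is.
"lepbukr" has second-to-last letter 'k'. The stems whose second-to-last letter is 'k' (loswammakb → loswammakbir, fenlerukh → fenlerukhir) add -ir.
So lepbukr → lepbukrir.

lepbukrir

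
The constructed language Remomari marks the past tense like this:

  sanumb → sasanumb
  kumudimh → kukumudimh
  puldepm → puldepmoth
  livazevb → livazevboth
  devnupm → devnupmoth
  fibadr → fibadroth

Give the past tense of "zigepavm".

zigepavmoth

"zigepavm" has second-to-last letter 'v'. The one such stem in the data (livazevb → livazevboth) adds -oth, so the same rule applies.
The other pattern: stems whose second-to-last letter is 'm' repeat the first consonant+vowel as a prefix.
So zigepavm → zigepavmoth.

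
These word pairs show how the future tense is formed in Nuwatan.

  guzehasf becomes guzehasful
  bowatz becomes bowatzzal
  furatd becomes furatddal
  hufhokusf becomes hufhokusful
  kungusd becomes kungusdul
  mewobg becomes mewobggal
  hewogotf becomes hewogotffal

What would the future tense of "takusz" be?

takuszul

guzehasf and hewogotf both end in -f yet inflect differently (guzehasful, hewogotffal), so the final letter is not what conditions the rule; the second-to-last letter is.
"takusz" has second-to-last letter 's'. The stems whose second-to-last letter is 's' (guzehasf → guzehasful, kungusd → kungusdul, hufhokusf → hufhokusful) add -ul.
So takusz → takuszul.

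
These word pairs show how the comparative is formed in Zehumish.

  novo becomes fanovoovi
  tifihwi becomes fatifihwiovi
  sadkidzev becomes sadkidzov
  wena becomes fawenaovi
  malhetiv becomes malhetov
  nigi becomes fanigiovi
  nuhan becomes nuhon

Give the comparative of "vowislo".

malhetiv and tifihwi both have last vowel 'i' yet inflect differently (malhetov, fatifihwiovi), so the last vowel is not what conditions the rule; whether the stem ends in a vowel or a consonant is.
"vowislo" ends in a vowel. The stems ending in a vowel (tifihwi → fatifihwiovi, nigi → fanigiovi, novo → fanovoovi) add fa- … -ovi around the stem.
The other pattern: stems ending in a consonant change the last vowel to 'o'.
So vowislo → favowisloovi.

favowisloovi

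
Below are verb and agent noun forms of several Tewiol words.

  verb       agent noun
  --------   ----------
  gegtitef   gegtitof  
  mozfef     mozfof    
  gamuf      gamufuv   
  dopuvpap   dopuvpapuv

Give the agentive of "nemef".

gegtitef and gamuf both end in -f yet inflect differently (gegtitof, gamufuv), so the final letter is not what conditions the rule; the last vowel is.
"nemef" has last vowel 'e'. The stems whose last vowel is 'e' (gegtitef → gegtitof, mozfef → mozfof) change the last vowel to 'o'.
The other pattern: stems whose last vowel is 'a' or 'u' add -uv.
So nemef → nemof.

nemof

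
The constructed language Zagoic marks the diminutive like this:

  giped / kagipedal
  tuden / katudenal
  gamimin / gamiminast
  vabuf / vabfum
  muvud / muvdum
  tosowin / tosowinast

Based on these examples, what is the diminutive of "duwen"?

"duwen" has last vowel 'e'. The stems whose last vowel is 'e' (giped → kagipedal, tuden → katudenal) add ka- … -al around the stem.
So duwen → kaduwenal.

kaduwenal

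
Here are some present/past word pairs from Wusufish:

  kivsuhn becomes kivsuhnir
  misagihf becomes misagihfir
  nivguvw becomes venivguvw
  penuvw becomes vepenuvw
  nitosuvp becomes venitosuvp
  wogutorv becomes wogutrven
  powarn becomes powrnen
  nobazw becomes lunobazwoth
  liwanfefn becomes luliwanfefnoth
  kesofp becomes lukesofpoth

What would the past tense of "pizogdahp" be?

kivsuhn and powarn both end in -n yet inflect differently (kivsuhnir, powrnen), so the final letter is not what conditions the rule; the second-to-last letter is.
"pizogdahp" has second-to-last letter 'h'. The stems whose second-to-last letter is 'h' (kivsuhn → kivsuhnir, misagihf → misagihfir) add -ir.
The other patterns: stems whose second-to-last letter is 'v' add the prefix ve-; stems whose second-to-last letter is 'r' delete the last vowel and add -en; stems whose second-to-last letter is 'f' or 'z' add lu- … -oth around the stem.
So pizogdahp → pizogdahpir.

pizogdahpir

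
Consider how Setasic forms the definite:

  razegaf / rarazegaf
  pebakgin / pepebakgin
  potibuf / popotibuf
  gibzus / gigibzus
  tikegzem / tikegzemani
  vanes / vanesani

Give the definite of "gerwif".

vanes and gibzus both end in -s yet inflect differently (vanesani, gigibzus), so the final letter is not what conditions the rule; the last vowel is.
"gerwif" has last vowel 'i'. The one such stem in the data (pebakgin → pepebakgin) repeats the first consonant+vowel as a prefix (as do razegaf, potibuf), so the same rule applies.
So gerwif → gegerwif.

gegerwif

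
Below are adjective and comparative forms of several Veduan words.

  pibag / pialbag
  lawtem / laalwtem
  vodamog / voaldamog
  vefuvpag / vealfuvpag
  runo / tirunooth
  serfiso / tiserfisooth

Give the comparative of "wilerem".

wiallerem

vodamog and runo both have last vowel 'o' yet inflect differently (voaldamog, tirunooth), so the last vowel is not what conditions the rule; the final letter is.
"wilerem" ends in -m. The one such stem in the data (lawtem → laalwtem) inserts -al- after the first vowel (as do pibag, vefuvpag), so the same rule applies.
So wilerem → wiallerem.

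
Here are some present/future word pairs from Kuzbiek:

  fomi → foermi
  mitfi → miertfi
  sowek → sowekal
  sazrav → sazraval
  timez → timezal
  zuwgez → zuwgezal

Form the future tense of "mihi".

mitfi and sazrav both have 2 vowels yet inflect differently (miertfi, sazraval), so the number of vowels is not what conditions the rule; whether the stem ends in a vowel or a consonant is.
"mihi" ends in a vowel. The stems ending in a vowel (mitfi → miertfi, fomi → foermi) insert -er- after the first vowel.
So mihi → mierhi.

mierhi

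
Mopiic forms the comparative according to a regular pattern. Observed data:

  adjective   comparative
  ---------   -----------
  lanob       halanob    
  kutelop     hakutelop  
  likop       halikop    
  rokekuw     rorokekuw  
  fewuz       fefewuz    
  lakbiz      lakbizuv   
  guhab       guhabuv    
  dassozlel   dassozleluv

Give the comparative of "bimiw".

bimiwuv

fewuz and lakbiz both end in -z yet inflect differently (fefewuz, lakbizuv), so the final letter is not what conditions the rule; the last vowel is.
"bimiw" has last vowel 'i'. The one such stem in the data (lakbiz → lakbizuv) adds -uv, so the same rule applies.
The other patterns: stems whose last vowel is 'o' add the prefix ha-; stems whose last vowel is 'u' repeat the first consonant+vowel as a prefix.
So bimiw → bimiwuv.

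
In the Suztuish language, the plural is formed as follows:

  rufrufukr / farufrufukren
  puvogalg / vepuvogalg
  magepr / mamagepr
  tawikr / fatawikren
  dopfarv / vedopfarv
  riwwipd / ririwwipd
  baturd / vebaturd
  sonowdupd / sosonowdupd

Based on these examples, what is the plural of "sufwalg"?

"sufwalg" has second-to-last letter 'l'. The one such stem in the data (puvogalg → vepuvogalg) adds the prefix ve-, so the same rule applies.
The other patterns: stems whose second-to-last letter is 'p' repeat the first consonant+vowel as a prefix; stems whose second-to-last letter is 'k' add fa- … -en around the stem.
So sufwalg → vesufwalg.

vesufwalg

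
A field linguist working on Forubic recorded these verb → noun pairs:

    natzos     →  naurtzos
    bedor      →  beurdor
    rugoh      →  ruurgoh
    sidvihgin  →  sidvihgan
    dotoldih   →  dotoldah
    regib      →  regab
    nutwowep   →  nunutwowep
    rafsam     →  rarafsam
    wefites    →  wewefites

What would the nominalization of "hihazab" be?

hihihazab

rugoh and dotoldih both end in -h yet inflect differently (ruurgoh, dotoldah), so the final letter is not what conditions the rule; the last vowel is.
"hihazab" has last vowel 'a'. The one such stem in the data (rafsam → rarafsam) repeats the first consonant+vowel as a prefix (as do nutwowep, wefites), so the same rule applies.
The other patterns: stems whose last vowel is 'o' insert -ur- after the first vowel; stems whose last vowel is 'i' change the last vowel to 'a'.
So hihazab → hihihazab.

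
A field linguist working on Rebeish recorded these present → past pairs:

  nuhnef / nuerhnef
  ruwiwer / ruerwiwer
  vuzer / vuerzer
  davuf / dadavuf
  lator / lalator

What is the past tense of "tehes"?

teerhes

nuhnef and davuf both end in -f yet inflect differently (nuerhnef, dadavuf), so the final letter is not what conditions the rule; the last vowel is.
"tehes" has last vowel 'e'. The stems whose last vowel is 'e' (nuhnef → nuerhnef, ruwiwer → ruerwiwer, vuzer → vuerzer) insert -er- after the first vowel.
The other pattern: stems whose last vowel is 'o' or 'u' repeat the first consonant+vowel as a prefix.
So tehes → teerhes.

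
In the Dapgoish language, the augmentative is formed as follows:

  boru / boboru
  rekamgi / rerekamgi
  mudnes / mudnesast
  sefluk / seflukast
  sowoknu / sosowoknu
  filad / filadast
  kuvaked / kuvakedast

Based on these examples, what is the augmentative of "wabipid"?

wabipidast

"wabipid" ends in -d. The stems ending in -d (filad → filadast, kuvaked → kuvakedast) add -ast.
The other pattern: stems ending in -i or -u repeat the first consonant+vowel as a prefix.
So wabipid → wabipidast.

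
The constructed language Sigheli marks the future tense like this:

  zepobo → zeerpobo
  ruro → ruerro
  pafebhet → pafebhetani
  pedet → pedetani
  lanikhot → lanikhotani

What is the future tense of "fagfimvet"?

zepobo and lanikhot both have last vowel 'o' yet inflect differently (zeerpobo, lanikhotani), so the last vowel is not what conditions the rule; the final letter is.
"fagfimvet" ends in -t. The stems ending in -t (pafebhet → pafebhetani, pedet → pedetani, lanikhot → lanikhotani) add -ani.
The other pattern: stems ending in -o insert -er- after the first vowel.
So fagfimvet → fagfimvetani.

fagfimvetani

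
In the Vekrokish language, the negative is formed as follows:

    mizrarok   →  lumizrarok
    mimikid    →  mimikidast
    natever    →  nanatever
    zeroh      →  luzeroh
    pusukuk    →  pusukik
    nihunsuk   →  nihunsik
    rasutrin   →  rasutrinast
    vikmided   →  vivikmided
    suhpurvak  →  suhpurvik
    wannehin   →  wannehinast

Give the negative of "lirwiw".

"lirwiw" has last vowel 'i'. The stems whose last vowel is 'i' (wannehin → wannehinast, mimikid → mimikidast, rasutrin → rasutrinast) add -ast.
The other patterns: stems whose last vowel is 'a' or 'u' change the last vowel to 'i'; stems whose last vowel is 'e' repeat the first consonant+vowel as a prefix; stems whose last vowel is 'o' add the prefix lu-.
So lirwiw → lirwiwast.

lirwiwast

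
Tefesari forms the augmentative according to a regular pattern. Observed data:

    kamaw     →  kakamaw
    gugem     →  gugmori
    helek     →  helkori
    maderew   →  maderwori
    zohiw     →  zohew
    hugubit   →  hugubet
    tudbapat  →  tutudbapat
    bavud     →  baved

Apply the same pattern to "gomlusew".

"gomlusew" has last vowel 'e'. The stems whose last vowel is 'e' (gugem → gugmori, helek → helkori, maderew → maderwori) delete the last vowel and add -ori.
The other patterns: stems whose last vowel is 'a' repeat the first consonant+vowel as a prefix; stems whose last vowel is 'i' or 'u' change the last vowel to 'e'.
So gomlusew → gomluswori.

gomluswori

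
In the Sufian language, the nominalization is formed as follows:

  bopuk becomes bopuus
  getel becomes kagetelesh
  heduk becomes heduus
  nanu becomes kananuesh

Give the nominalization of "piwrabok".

bopuk and nanu both have last vowel 'u' yet inflect differently (bopuus, kananuesh), so the last vowel is not what conditions the rule; the final letter is.
"piwrabok" ends in -k. The stems ending in -k (bopuk → bopuus, heduk → heduus) drop the final letter and add -us.
So piwrabok → piwrabous.

piwrabous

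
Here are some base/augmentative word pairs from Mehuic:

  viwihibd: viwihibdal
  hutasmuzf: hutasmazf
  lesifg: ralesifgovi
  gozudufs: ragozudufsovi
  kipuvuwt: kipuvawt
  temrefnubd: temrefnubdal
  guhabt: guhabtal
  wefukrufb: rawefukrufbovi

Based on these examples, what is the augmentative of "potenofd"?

guhabt and kipuvuwt both end in -t yet inflect differently (guhabtal, kipuvawt), so the final letter is not what conditions the rule; the second-to-last letter is.
"potenofd" has second-to-last letter 'f'. The stems whose second-to-last letter is 'f' (gozudufs → ragozudufsovi, wefukrufb → rawefukrufbovi, lesifg → ralesifgovi) add ra- … -ovi around the stem.
So potenofd → rapotenofdovi.

rapotenofdovi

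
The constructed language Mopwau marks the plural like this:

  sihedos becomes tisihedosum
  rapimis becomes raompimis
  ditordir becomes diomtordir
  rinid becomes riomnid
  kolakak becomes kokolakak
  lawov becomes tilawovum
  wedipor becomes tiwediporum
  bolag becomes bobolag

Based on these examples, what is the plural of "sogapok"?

tisogapokum

"sogapok" has last vowel 'o'. The stems whose last vowel is 'o' (wedipor → tiwediporum, sihedos → tisihedosum, lawov → tilawovum) add ti- … -um around the stem.
The other patterns: stems whose last vowel is 'a' repeat the first consonant+vowel as a prefix; stems whose last vowel is 'i' insert -om- after the first vowel.
So sogapok → tisogapokum.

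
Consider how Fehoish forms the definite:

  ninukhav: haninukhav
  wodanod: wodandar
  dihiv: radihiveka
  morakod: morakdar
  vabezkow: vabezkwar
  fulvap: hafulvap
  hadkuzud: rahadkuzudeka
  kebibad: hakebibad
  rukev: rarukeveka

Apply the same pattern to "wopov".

wodanod and kebibad both end in -d yet inflect differently (wodandar, hakebibad), so the final letter is not what conditions the rule; the last vowel is.
"wopov" has last vowel 'o'. The stems whose last vowel is 'o' (wodanod → wodandar, vabezkow → vabezkwar, morakod → morakdar) delete the last vowel and add -ar.
So wopov → wopvar.

wopvar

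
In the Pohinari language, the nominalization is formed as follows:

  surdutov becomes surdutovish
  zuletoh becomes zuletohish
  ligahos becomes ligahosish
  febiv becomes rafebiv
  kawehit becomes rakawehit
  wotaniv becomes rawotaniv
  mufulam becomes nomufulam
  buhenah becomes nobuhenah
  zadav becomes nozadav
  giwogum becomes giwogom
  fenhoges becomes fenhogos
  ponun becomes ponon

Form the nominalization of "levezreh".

"levezreh" has last vowel 'e'. The one such stem in the data (fenhoges → fenhogos) changes the last vowel to 'o' (as do giwogum, ponun), so the same rule applies.
So levezreh → levezroh.

levezroh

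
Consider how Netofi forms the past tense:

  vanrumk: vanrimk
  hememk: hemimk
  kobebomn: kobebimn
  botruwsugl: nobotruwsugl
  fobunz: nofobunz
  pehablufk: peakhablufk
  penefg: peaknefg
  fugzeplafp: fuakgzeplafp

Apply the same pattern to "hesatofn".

vanrumk and pehablufk both end in -k yet inflect differently (vanrimk, peakhablufk), so the final letter is not what conditions the rule; the second-to-last letter is.
"hesatofn" has second-to-last letter 'f'. The stems whose second-to-last letter is 'f' (pehablufk → peakhablufk, penefg → peaknefg, fugzeplafp → fuakgzeplafp) insert -ak- after the first vowel.
So hesatofn → heaksatofn.

heaksatofn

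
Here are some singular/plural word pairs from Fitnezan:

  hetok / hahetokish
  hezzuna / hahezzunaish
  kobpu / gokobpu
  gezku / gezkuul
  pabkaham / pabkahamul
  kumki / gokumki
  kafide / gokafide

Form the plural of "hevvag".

hahevvagish

kobpu and gezku both end in -u yet inflect differently (gokobpu, gezkuul), so the final letter is not what conditions the rule; the first letter is.
"hevvag" begins with h-. The stems beginning with h- (hezzuna → hahezzunaish, hetok → hahetokish) add ha- … -ish around the stem.
So hevvag → hahevvagish.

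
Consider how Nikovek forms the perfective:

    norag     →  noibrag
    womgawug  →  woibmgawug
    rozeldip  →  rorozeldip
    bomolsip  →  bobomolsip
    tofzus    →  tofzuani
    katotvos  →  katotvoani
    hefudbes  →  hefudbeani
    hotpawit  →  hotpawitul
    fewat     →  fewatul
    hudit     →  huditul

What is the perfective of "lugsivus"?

lugsivuani

womgawug and tofzus both have last vowel 'u' yet inflect differently (woibmgawug, tofzuani), so the last vowel is not what conditions the rule; the final letter is.
"lugsivus" ends in -s. The stems ending in -s (tofzus → tofzuani, katotvos → katotvoani, hefudbes → hefudbeani) drop the final letter and add -ani.
So lugsivus → lugsivuani.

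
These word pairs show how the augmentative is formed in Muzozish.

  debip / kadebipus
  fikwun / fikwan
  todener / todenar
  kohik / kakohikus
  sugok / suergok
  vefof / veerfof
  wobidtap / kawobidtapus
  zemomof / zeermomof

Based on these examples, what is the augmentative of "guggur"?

kohik and sugok both end in -k yet inflect differently (kakohikus, suergok), so the final letter is not what conditions the rule; the last vowel is.
"guggur" has last vowel 'u'. The one such stem in the data (fikwun → fikwan) changes the last vowel to 'a' (as does todener), so the same rule applies.
The other patterns: stems whose last vowel is 'a' or 'i' add ka- … -us around the stem; stems whose last vowel is 'o' insert -er- after the first vowel.
So guggur → guggar.

guggar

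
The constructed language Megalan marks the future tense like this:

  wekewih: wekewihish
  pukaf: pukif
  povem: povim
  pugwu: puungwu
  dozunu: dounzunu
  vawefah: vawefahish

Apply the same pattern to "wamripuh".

vawefah and pukaf both have last vowel 'a' yet inflect differently (vawefahish, pukif), so the last vowel is not what conditions the rule; the final letter is.
"wamripuh" ends in -h. The stems ending in -h (wekewih → wekewihish, vawefah → vawefahish) add -ish.
The other patterns: stems ending in -u insert -un- after the first vowel; stems ending in -f or -m change the last vowel to 'i'.
So wamripuh → wamripuhish.

wamripuhish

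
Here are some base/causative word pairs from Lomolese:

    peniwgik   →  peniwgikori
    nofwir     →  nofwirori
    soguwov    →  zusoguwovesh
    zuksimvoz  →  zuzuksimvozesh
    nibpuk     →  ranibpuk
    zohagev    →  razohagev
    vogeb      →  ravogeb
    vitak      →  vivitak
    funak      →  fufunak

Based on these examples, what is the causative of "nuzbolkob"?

peniwgik and nibpuk both end in -k yet inflect differently (peniwgikori, ranibpuk), so the final letter is not what conditions the rule; the last vowel is.
"nuzbolkob" has last vowel 'o'. The stems whose last vowel is 'o' (soguwov → zusoguwovesh, zuksimvoz → zuzuksimvozesh) add zu- … -esh around the stem.
The other patterns: stems whose last vowel is 'i' add -ori; stems whose last vowel is 'e' or 'u' add the prefix ra-; stems whose last vowel is 'a' repeat the first consonant+vowel as a prefix.
So nuzbolkob → zunuzbolkobesh.

zunuzbolkobesh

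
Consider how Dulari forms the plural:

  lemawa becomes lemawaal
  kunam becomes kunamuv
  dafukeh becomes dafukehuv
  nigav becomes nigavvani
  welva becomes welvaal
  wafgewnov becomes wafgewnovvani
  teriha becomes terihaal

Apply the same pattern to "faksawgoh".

faksawgohuv

"faksawgoh" ends in -h. The one such stem in the data (dafukeh → dafukehuv) adds -uv, so the same rule applies.
The other patterns: stems ending in -v double the final consonant and add -ani; stems ending in -a add -al.
So faksawgoh → faksawgohuv.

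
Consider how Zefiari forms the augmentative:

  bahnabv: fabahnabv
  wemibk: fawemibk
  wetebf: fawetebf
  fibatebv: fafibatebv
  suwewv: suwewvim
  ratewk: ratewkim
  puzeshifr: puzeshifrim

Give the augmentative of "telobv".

bahnabv and suwewv both end in -v yet inflect differently (fabahnabv, suwewvim), so the final letter is not what conditions the rule; the second-to-last letter is.
"telobv" has second-to-last letter 'b'. The stems whose second-to-last letter is 'b' (bahnabv → fabahnabv, wemibk → fawemibk, wetebf → fawetebf) add the prefix fa-.
The other pattern: stems whose second-to-last letter is 'f' or 'w' add -im.
So telobv → fatelobv.

fatelobv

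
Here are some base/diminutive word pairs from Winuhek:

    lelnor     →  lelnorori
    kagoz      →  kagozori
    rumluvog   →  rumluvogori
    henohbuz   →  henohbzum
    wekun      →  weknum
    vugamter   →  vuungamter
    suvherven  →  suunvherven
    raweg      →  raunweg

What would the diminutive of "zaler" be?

zaunler

"zaler" has last vowel 'e'. The stems whose last vowel is 'e' (vugamter → vuungamter, suvherven → suunvherven, raweg → raunweg) insert -un- after the first vowel.
So zaler → zaunler.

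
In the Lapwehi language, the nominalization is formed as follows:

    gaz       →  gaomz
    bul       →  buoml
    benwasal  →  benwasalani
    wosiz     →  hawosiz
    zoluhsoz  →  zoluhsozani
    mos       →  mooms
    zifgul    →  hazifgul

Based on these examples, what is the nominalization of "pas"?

bul and zifgul both end in -l yet inflect differently (buoml, hazifgul), so the final letter is not what conditions the rule; the number of vowels is.
"pas" has 1 vowel. The stems with 1 vowel (mos → mooms, gaz → gaomz, bul → buoml) insert -om- after the first vowel.
So pas → paoms.

paoms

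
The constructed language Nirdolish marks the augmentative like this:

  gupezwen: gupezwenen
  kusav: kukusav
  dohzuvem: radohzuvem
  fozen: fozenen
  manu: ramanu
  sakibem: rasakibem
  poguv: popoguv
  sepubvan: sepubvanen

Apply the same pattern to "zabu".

razabu

"zabu" ends in -u. The one such stem in the data (manu → ramanu) adds the prefix ra-, so the same rule applies.
The other patterns: stems ending in -v repeat the first consonant+vowel as a prefix; stems ending in -n add -en.
So zabu → razabu.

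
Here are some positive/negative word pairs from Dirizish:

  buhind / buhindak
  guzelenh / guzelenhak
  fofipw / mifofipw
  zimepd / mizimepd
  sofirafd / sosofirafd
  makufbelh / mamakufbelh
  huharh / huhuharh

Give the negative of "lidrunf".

lidrunfak

buhind and zimepd both end in -d yet inflect differently (buhindak, mizimepd), so the final letter is not what conditions the rule; the second-to-last letter is.
"lidrunf" has second-to-last letter 'n'. The stems whose second-to-last letter is 'n' (buhind → buhindak, guzelenh → guzelenhak) add -ak.
The other patterns: stems whose second-to-last letter is 'p' add the prefix mi-; stems whose second-to-last letter is 'f', 'l' or 'r' repeat the first consonant+vowel as a prefix.
So lidrunf → lidrunfak.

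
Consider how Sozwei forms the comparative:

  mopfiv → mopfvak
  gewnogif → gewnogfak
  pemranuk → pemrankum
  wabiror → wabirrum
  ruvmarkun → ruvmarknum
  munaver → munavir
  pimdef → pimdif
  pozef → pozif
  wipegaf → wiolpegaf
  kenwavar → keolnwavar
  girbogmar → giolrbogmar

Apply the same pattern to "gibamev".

"gibamev" has last vowel 'e'. The stems whose last vowel is 'e' (munaver → munavir, pimdef → pimdif, pozef → pozif) change the last vowel to 'i'.
So gibamev → gibamiv.

gibamiv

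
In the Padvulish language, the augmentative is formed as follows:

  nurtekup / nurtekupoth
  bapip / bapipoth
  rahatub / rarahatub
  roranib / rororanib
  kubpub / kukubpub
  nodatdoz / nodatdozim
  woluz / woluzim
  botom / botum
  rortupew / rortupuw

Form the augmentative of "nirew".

nurtekup and rahatub both have last vowel 'u' yet inflect differently (nurtekupoth, rarahatub), so the last vowel is not what conditions the rule; the final letter is.
"nirew" ends in -w. The one such stem in the data (rortupew → rortupuw) changes the last vowel to 'u' (as does botom), so the same rule applies.
The other patterns: stems ending in -p add -oth; stems ending in -b repeat the first consonant+vowel as a prefix; stems ending in -z add -im.
So nirew → niruw.

niruw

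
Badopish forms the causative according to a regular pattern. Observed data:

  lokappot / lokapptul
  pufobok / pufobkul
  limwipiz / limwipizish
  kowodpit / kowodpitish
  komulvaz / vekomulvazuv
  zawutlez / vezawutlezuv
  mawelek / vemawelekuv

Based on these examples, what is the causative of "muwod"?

muwdul

"muwod" has last vowel 'o'. The stems whose last vowel is 'o' (lokappot → lokapptul, pufobok → pufobkul) delete the last vowel and add -ul.
The other patterns: stems whose last vowel is 'i' add -ish; stems whose last vowel is 'a' or 'e' add ve- … -uv around the stem.
So muwod → muwdul.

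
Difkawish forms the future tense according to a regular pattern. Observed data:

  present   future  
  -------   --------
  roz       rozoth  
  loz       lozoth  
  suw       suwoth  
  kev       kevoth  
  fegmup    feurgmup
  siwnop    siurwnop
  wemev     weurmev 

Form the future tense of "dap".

kev and wemev both end in -v yet inflect differently (kevoth, weurmev), so the final letter is not what conditions the rule; the number of vowels is.
"dap" has 1 vowel. The stems with 1 vowel (roz → rozoth, loz → lozoth, suw → suwoth) add -oth.
The other pattern: stems with 2 vowels insert -ur- after the first vowel.
So dap → dapoth.

dapoth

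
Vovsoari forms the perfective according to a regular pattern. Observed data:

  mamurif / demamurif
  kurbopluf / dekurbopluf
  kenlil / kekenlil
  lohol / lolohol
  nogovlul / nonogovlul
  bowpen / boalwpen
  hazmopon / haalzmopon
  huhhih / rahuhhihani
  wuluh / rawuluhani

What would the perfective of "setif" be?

mamurif and kenlil both have last vowel 'i' yet inflect differently (demamurif, kekenlil), so the last vowel is not what conditions the rule; the final letter is.
"setif" ends in -f. The stems ending in -f (mamurif → demamurif, kurbopluf → dekurbopluf) add the prefix de-.
The other patterns: stems ending in -l repeat the first consonant+vowel as a prefix; stems ending in -n insert -al- after the first vowel; stems ending in -h add ra- … -ani around the stem.
So setif → desetif.

desetif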